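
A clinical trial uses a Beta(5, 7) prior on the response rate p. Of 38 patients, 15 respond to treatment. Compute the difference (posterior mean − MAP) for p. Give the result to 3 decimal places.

0.004

Posterior: Beta(5+15, 7+23) = Beta(20, 30).
Mode = (20−1)/(20+30−2) = 19/48 = 0.396.
Mean = 20/(20+30) = 20/50 = 0.400.
Difference = 0.400 − 0.396 = 0.004.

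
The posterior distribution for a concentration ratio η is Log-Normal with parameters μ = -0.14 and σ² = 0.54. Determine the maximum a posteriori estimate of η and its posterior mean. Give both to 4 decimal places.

η_MAP = 0.5066, E[η|data] = 1.1388

Mode = exp(μ − σ²) = exp(-0.68) = 0.5066.
Mean = exp(μ + σ²/2) = exp(0.130) = 1.1388.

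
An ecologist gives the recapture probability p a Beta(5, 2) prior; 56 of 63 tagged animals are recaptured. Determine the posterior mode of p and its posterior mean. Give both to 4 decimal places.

Posterior: Beta(5+56, 2+7) = Beta(61, 9).
Mode = (61−1)/(61+9−2) = 60/68 = 0.8824.
Mean = 61/(61+9) = 61/70 = 0.8714.

posterior mode = 0.8824, posterior mean = 0.8714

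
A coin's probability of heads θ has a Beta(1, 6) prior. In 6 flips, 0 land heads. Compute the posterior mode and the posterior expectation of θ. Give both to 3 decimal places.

Posterior: Beta(1+0, 6+6) = Beta(1, 12).
Since α = 1 ≤ 1 and β > 1, the Beta density is monotone decreasing on [0,1]; the mode is at 0.
Mean = 1/(1+12) = 0.077.

posterior mode = 0.000, posterior expectation = 0.077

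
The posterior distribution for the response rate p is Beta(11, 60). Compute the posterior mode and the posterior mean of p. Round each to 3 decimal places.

Mode = (11−1)/(11+60−2) = 10/69 = 0.145.
Mean = 11/(11+60) = 11/71 = 0.155.
Right-skewed posterior ⇒ mode < mean.

MAP = 0.145; posterior mean = 0.155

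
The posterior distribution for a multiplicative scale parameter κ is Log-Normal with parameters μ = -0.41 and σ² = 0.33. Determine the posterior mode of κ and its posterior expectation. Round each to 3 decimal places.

Mode = exp(μ − σ²) = exp(-0.74) = 0.477.
Mean = exp(μ + σ²/2) = exp(-0.245) = 0.783.

posterior mode = 0.477, posterior expectation = 0.783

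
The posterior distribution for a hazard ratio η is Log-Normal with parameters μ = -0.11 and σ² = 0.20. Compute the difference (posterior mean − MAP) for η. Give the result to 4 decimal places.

0.2566

Mode = exp(μ − σ²) = exp(-0.31) = 0.7334.
Mean = exp(μ + σ²/2) = exp(-0.010) = 0.9900.
Difference = 0.9900 − 0.7334 = 0.2566.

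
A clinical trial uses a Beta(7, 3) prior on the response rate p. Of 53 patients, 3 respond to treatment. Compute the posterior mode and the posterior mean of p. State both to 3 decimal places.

Posterior: Beta(7+3, 3+50) = Beta(10, 53).
Mode = (10−1)/(10+53−2) = 9/61 = 0.148.
Mean = 10/(10+53) = 10/63 = 0.159.
The posterior is right-skewed, so the mean exceeds the mode.

p_MAP = 0.148, E[p|data] = 0.159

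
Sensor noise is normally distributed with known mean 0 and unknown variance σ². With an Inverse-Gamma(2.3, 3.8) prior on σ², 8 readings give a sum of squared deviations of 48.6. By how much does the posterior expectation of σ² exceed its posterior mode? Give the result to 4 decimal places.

Posterior: Inverse-Gamma(shape = 2.3+8/2 = 6.3, scale = 3.8+48.6/2 = 28.1).
Mode = β/(α+1) = 28.1/7.3 = 3.8493.
Mean = β/(α−1) = 28.1/5.3 = 5.3019.
Difference = 5.3019 − 3.8493 = 1.4526.

1.4526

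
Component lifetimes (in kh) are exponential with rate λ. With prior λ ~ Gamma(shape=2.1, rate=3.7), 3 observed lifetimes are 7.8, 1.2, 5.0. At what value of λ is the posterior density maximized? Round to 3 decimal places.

Σ times = 14.0. Posterior: Gamma(shape = 2.1+3 = 5.1, rate = 3.7+14.0 = 17.7).
Mode = (α−1)/β = 4.1/17.7 = 0.232.
Mean = α/β = 5.1/17.7 = 0.288.
This is the posterior mode — the MAP estimate.

0.232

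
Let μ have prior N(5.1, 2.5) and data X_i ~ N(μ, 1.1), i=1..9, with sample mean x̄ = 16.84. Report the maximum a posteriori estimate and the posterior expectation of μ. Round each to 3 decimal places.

Posterior for μ is Normal. Precision-weighted mean: (1/2.5·5.1 + 9/1.1·16.84) / (1/2.5 + 9/1.1) = 16.293.
A Normal posterior is symmetric, so mode = mean.

maximum a posteriori estimate = 16.293, posterior expectation = 16.293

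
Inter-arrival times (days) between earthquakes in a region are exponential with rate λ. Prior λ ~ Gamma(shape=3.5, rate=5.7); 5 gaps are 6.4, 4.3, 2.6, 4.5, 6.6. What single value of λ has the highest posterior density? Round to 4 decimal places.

Σ times = 24.4. Posterior: Gamma(shape = 3.5+5 = 8.5, rate = 5.7+24.4 = 30.1).
Mode = (α−1)/β = 7.5/30.1 = 0.2492.
Mean = α/β = 8.5/30.1 = 0.2824.
This is the posterior mode — the MAP estimate.

0.2492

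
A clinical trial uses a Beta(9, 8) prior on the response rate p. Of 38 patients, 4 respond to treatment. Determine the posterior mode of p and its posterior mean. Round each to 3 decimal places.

Posterior: Beta(9+4, 8+34) = Beta(13, 42).
Mode = (13−1)/(13+42−2) = 12/53 = 0.226.
Mean = 13/(13+42) = 13/55 = 0.236.

MAP = 0.226, posterior mean = 0.236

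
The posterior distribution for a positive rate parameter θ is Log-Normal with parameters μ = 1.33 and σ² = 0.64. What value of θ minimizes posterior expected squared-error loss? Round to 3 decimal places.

5.207

Mode = exp(μ − σ²) = exp(0.69) = 1.994.
Mean = exp(μ + σ²/2) = exp(1.650) = 5.207.
Squared-error loss ⇒ the optimal estimator is the posterior mean.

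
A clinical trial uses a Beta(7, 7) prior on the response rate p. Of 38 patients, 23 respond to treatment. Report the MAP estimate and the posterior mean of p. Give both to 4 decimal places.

Posterior: Beta(7+23, 7+15) = Beta(30, 22).
Mode = (30−1)/(30+22−2) = 29/50 = 0.5800.
Mean = 30/(30+22) = 30/52 = 0.5769.

MAP = 0.5800, posterior mean = 0.5769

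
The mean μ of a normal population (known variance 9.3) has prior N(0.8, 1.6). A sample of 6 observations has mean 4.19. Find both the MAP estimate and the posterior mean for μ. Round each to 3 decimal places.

MAP = 2.522, posterior mean = 2.522

Posterior for μ is Normal. Precision-weighted mean: (1/1.6·0.8 + 6/9.3·4.19) / (1/1.6 + 6/9.3) = 2.522.
A Normal posterior is symmetric, so mode = mean.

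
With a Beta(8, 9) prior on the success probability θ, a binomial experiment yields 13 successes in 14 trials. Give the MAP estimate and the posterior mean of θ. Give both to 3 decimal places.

MAP: 0.690. Posterior mean: 0.677.

Posterior: Beta(8+13, 9+1) = Beta(21, 10).
Mode = (21−1)/(21+10−2) = 20/29 = 0.690.
Mean = 21/(21+10) = 21/31 = 0.677.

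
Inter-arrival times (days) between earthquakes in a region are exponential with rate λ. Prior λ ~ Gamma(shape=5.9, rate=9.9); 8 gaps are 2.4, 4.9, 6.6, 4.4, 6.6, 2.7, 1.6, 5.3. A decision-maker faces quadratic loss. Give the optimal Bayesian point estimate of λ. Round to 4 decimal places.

Σ times = 34.5. Posterior: Gamma(shape = 5.9+8 = 13.9, rate = 9.9+34.5 = 44.4).
Mode = (α−1)/β = 12.9/44.4 = 0.2905.
Mean = α/β = 13.9/44.4 = 0.3131.
Quadratic loss ⇒ the optimal estimator is the posterior mean.

0.3131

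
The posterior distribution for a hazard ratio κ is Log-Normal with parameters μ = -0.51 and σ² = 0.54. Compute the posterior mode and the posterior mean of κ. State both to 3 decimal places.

Mode = exp(μ − σ²) = exp(-1.05) = 0.350.
Mean = exp(μ + σ²/2) = exp(-0.240) = 0.787.

MAP = 0.350, posterior mean = 0.787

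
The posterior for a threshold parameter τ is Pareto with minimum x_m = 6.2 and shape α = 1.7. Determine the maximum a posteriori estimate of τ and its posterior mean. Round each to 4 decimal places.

The Pareto density is strictly decreasing on [x_m, ∞), so the mode is x_m = 6.2000.
Mean = α·x_m/(α−1) = 1.7·6.2/0.7 = 15.0571.
Mean > mode: the posterior has a right tail.

τ_MAP = 6.2000, E[τ|data] = 15.0571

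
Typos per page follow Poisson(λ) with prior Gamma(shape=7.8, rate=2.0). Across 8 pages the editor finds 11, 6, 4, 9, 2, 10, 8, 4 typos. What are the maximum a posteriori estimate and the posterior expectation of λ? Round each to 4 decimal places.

Σ counts = 54. Posterior: Gamma(shape = 7.8+54 = 61.8, rate = 2.0+8 = 10.0).
Mode = (α−1)/β = 60.8/10.0 = 6.0800.
Mean = α/β = 61.8/10.0 = 6.1800.
Right-skewed posterior ⇒ mode < mean.

MAP: 6.0800. Posterior mean: 6.1800.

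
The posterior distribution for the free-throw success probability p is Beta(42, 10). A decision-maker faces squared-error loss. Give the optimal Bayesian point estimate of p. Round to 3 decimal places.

Mode = (42−1)/(42+10−2) = 41/50 = 0.820.
Mean = 42/(42+10) = 42/52 = 0.808.
Squared-error loss ⇒ the optimal estimator is the posterior mean.

0.808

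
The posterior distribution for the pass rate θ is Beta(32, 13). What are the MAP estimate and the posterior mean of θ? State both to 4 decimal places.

Mode = (32−1)/(32+13−2) = 31/43 = 0.7209.
Mean = 32/(32+13) = 32/45 = 0.7111.

MAP = 0.7209; posterior mean = 0.7111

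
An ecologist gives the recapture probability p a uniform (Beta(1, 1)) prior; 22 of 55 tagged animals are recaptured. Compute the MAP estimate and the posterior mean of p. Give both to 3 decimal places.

Posterior: Beta(1+22, 1+33) = Beta(23, 34).
Mode = (23−1)/(23+34−2) = 22/55 = 0.400.
With a flat prior the MAP equals the MLE, 22/55.
Mean = 23/(23+34) = 23/57 = 0.404.
The posterior is right-skewed, so the mean exceeds the mode.

MAP: 0.400. Posterior mean: 0.404.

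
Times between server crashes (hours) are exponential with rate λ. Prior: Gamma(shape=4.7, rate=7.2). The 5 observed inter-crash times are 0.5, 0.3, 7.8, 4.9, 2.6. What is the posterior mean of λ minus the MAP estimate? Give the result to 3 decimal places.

0.043

Σ times = 16.1. Posterior: Gamma(shape = 4.7+5 = 9.7, rate = 7.2+16.1 = 23.3).
Mode = (α−1)/β = 8.7/23.3 = 0.373.
Mean = α/β = 9.7/23.3 = 0.416.
Difference = 0.416 − 0.373 = 0.043.
The mean is pulled above the mode by the posterior's right skew.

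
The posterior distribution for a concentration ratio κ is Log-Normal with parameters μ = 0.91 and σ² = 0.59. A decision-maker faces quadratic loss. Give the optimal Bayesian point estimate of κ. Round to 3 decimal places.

3.337

Mode = exp(μ − σ²) = exp(0.32) = 1.377.
Mean = exp(μ + σ²/2) = exp(1.205) = 3.337.
Quadratic loss ⇒ the optimal estimator is the posterior mean.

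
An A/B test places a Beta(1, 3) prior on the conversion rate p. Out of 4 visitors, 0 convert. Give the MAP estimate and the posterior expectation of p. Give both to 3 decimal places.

Posterior: Beta(1+0, 3+4) = Beta(1, 7).
Since α = 1 ≤ 1 and β > 1, the Beta density is monotone decreasing on [0,1]; the mode is at 0.
Mean = 1/(1+7) = 0.125.

MAP: 0.000. Posterior mean: 0.125.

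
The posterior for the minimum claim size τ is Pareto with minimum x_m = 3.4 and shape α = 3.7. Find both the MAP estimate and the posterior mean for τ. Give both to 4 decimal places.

The Pareto density is strictly decreasing on [x_m, ∞), so the mode is x_m = 3.4000.
Mean = α·x_m/(α−1) = 3.7·3.4/2.7 = 4.6593.

τ_MAP = 3.4000, E[τ|data] = 4.6593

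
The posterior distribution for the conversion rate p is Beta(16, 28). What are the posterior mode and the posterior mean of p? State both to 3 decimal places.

p_MAP = 0.357, E[p|data] = 0.364

Mode = (16−1)/(16+28−2) = 15/42 = 0.357.
Mean = 16/(16+28) = 16/44 = 0.364.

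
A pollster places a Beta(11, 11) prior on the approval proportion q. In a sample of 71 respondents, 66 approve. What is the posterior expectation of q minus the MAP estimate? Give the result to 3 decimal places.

Posterior: Beta(11+66, 11+5) = Beta(77, 16).
Mode = (77−1)/(77+16−2) = 76/91 = 0.835.
Mean = 77/(77+16) = 77/93 = 0.828.
Difference = 0.828 − 0.835 = -0.007.

-0.007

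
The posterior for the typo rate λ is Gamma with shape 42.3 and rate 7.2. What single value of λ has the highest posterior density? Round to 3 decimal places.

Mode = (α−1)/β = 41.3/7.2 = 5.736.
Mean = α/β = 42.3/7.2 = 5.875.
This is the posterior mode — the MAP estimate.

5.736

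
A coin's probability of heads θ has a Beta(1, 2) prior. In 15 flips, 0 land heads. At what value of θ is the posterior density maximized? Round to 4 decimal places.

Posterior: Beta(1+0, 2+15) = Beta(1, 17).
Since α = 1 ≤ 1 and β > 1, the Beta density is monotone decreasing on [0,1]; the mode is at 0.
Mean = 1/(1+17) = 0.0556.
This is the posterior mode — the MAP estimate.

0.0000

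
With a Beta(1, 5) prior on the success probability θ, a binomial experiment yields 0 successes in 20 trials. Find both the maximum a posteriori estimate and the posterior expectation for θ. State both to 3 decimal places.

Posterior: Beta(1+0, 5+20) = Beta(1, 25).
Since α = 1 ≤ 1 and β > 1, the Beta density is monotone decreasing on [0,1]; the mode is at 0.
Mean = 1/(1+25) = 0.038.

θ_MAP = 0.000, E[θ|data] = 0.038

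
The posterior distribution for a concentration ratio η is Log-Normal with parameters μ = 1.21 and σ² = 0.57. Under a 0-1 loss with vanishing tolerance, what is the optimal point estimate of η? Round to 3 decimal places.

Mode = exp(μ − σ²) = exp(0.64) = 1.896.
Mean = exp(μ + σ²/2) = exp(1.495) = 4.459.
This is the posterior mode — the MAP estimate.

1.896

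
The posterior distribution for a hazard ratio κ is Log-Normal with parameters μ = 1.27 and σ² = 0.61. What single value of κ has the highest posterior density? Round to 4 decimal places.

Mode = exp(μ − σ²) = exp(0.66) = 1.9348.
Mean = exp(μ + σ²/2) = exp(1.575) = 4.8307.
This is the posterior mode — the MAP estimate.

1.9348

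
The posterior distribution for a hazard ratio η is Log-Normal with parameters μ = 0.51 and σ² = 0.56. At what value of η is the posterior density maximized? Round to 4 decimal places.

0.9512

Mode = exp(μ − σ²) = exp(-0.05) = 0.9512.
Mean = exp(μ + σ²/2) = exp(0.790) = 2.2034.
This is the posterior mode — the MAP estimate.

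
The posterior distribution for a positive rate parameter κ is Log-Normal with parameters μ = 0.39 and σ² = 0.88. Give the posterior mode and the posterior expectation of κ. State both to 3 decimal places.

posterior mode = 0.613, posterior expectation = 2.293

Mode = exp(μ − σ²) = exp(-0.49) = 0.613.
Mean = exp(μ + σ²/2) = exp(0.830) = 2.293.
The mean is pulled above the mode by the posterior's right skew.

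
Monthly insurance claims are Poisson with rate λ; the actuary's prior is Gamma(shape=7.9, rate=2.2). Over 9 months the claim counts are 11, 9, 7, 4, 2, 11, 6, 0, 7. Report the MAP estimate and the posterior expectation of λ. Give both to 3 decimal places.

Σ counts = 57. Posterior: Gamma(shape = 7.9+57 = 64.9, rate = 2.2+9 = 11.2).
Mode = (α−1)/β = 63.9/11.2 = 5.705.
Mean = α/β = 64.9/11.2 = 5.795.

MAP estimate = 5.705, posterior expectation = 5.795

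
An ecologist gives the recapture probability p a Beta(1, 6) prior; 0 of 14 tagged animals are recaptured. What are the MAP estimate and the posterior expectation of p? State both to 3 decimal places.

MAP: 0.000. Posterior mean: 0.048.

Posterior: Beta(1+0, 6+14) = Beta(1, 20).
Since α = 1 ≤ 1 and β > 1, the Beta density is monotone decreasing on [0,1]; the mode is at 0.
Mean = 1/(1+20) = 0.048.
The mean is pulled above the mode by the posterior's right skew.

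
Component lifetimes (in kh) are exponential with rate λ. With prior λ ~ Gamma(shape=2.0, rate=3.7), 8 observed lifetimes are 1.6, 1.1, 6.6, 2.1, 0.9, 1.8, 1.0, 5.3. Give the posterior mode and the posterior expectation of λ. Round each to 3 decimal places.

Σ times = 20.4. Posterior: Gamma(shape = 2.0+8 = 10.0, rate = 3.7+20.4 = 24.1).
Mode = (α−1)/β = 9.0/24.1 = 0.373.
Mean = α/β = 10.0/24.1 = 0.415.

MAP = 0.373, posterior mean = 0.415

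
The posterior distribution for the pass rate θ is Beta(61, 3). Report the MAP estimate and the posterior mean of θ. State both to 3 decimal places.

Mode = (61−1)/(61+3−2) = 60/62 = 0.968.
Mean = 61/(61+3) = 61/64 = 0.953.

MAP = 0.968, posterior mean = 0.953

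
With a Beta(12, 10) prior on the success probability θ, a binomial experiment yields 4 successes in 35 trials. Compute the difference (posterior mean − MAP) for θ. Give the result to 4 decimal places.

Posterior: Beta(12+4, 10+31) = Beta(16, 41).
Mode = (16−1)/(16+41−2) = 15/55 = 0.2727.
Mean = 16/(16+41) = 16/57 = 0.2807.
Difference = 0.2807 − 0.2727 = 0.0080.
Mean > mode: the posterior has a right tail.

0.0080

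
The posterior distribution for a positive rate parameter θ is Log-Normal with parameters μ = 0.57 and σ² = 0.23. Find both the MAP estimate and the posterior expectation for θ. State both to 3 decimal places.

MAP = 1.405; posterior mean = 1.984

Mode = exp(μ − σ²) = exp(0.34) = 1.405.
Mean = exp(μ + σ²/2) = exp(0.685) = 1.984.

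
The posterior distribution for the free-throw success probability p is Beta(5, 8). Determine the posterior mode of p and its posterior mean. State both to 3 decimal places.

MAP: 0.364. Posterior mean: 0.385.

Mode = (5−1)/(5+8−2) = 4/11 = 0.364.
Mean = 5/(5+8) = 5/13 = 0.385.
Right-skewed posterior ⇒ mode < mean.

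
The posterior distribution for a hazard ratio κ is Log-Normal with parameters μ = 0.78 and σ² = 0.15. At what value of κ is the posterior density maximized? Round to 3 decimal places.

Mode = exp(μ − σ²) = exp(0.63) = 1.878.
Mean = exp(μ + σ²/2) = exp(0.855) = 2.351.
This is the posterior mode — the MAP estimate.

1.878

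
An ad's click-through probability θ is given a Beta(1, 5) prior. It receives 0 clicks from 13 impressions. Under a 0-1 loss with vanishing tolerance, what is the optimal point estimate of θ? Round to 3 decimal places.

0.000

Posterior: Beta(1+0, 5+13) = Beta(1, 18).
Since α = 1 ≤ 1 and β > 1, the Beta density is monotone decreasing on [0,1]; the mode is at 0.
Mean = 1/(1+18) = 0.053.
This is the posterior mode — the MAP estimate.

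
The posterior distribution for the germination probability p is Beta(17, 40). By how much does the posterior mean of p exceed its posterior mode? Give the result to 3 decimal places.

Mode = (17−1)/(17+40−2) = 16/55 = 0.291.
Mean = 17/(17+40) = 17/57 = 0.298.
Difference = 0.298 − 0.291 = 0.007.
Right-skewed posterior ⇒ mode < mean.

0.007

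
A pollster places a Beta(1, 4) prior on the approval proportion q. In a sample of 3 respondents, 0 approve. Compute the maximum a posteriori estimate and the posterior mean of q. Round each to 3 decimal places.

Posterior: Beta(1+0, 4+3) = Beta(1, 7).
Since α = 1 ≤ 1 and β > 1, the Beta density is monotone decreasing on [0,1]; the mode is at 0.
Mean = 1/(1+7) = 0.125.

MAP = 0.000, posterior mean = 0.125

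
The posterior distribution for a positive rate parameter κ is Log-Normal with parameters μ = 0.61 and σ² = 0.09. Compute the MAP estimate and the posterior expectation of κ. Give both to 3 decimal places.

κ_MAP = 1.682, E[κ|data] = 1.925

Mode = exp(μ − σ²) = exp(0.52) = 1.682.
Mean = exp(μ + σ²/2) = exp(0.655) = 1.925.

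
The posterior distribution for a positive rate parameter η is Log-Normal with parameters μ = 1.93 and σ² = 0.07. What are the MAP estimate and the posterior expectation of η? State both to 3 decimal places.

Mode = exp(μ − σ²) = exp(1.86) = 6.424.
Mean = exp(μ + σ²/2) = exp(1.965) = 7.135.

MAP estimate = 6.424, posterior expectation = 7.135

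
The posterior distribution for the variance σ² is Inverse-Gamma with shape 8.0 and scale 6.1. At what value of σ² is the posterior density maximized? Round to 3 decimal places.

Mode = β/(α+1) = 6.1/9.0 = 0.678.
Mean = β/(α−1) = 6.1/7.0 = 0.871.
This is the posterior mode — the MAP estimate.

0.678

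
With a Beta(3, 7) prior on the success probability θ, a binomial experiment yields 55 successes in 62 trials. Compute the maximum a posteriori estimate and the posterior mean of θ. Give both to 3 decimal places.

Posterior: Beta(3+55, 7+7) = Beta(58, 14).
Mode = (58−1)/(58+14−2) = 57/70 = 0.814.
Mean = 58/(58+14) = 58/72 = 0.806.

MAP: 0.814. Posterior mean: 0.806.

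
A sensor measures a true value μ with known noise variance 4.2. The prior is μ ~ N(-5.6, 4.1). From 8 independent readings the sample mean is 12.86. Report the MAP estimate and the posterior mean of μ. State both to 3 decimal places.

MAP estimate = 10.765, posterior mean = 10.765

Posterior for μ is Normal. Precision-weighted mean: (1/4.1·-5.6 + 8/4.2·12.86) / (1/4.1 + 8/4.2) = 10.765.
A Normal posterior is symmetric, so mode = mean.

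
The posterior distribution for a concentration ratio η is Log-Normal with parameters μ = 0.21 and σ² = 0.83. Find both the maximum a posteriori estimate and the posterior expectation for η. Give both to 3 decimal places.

Mode = exp(μ − σ²) = exp(-0.62) = 0.538.
Mean = exp(μ + σ²/2) = exp(0.625) = 1.868.

MAP = 0.538; posterior mean = 1.868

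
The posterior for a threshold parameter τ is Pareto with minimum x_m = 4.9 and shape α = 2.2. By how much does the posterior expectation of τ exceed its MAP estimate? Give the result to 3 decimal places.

The Pareto density is strictly decreasing on [x_m, ∞), so the mode is x_m = 4.900.
Mean = α·x_m/(α−1) = 2.2·4.9/1.2 = 8.983.
Difference = 8.983 − 4.900 = 4.083.
Mean > mode: the posterior has a right tail.

4.083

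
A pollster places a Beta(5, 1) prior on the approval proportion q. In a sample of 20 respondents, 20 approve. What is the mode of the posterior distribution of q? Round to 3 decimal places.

1.000

Posterior: Beta(5+20, 1+0) = Beta(25, 1).
Since β = 1 ≤ 1 and α > 1, the Beta density is monotone increasing on [0,1]; the mode is at 1.
Mean = 25/(25+1) = 0.962.
This is the posterior mode — the MAP estimate.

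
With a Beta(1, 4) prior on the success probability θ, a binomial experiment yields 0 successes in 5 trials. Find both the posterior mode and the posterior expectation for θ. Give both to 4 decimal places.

MAP = 0.0000; posterior mean = 0.1000

Posterior: Beta(1+0, 4+5) = Beta(1, 9).
Since α = 1 ≤ 1 and β > 1, the Beta density is monotone decreasing on [0,1]; the mode is at 0.
Mean = 1/(1+9) = 0.1000.
Mean > mode: the posterior has a right tail.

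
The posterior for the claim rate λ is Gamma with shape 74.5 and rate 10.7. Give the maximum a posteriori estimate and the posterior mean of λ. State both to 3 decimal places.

Mode = (α−1)/β = 73.5/10.7 = 6.869.
Mean = α/β = 74.5/10.7 = 6.963.
The mean is pulled above the mode by the posterior's right skew.

λ_MAP = 6.869, E[λ|data] = 6.963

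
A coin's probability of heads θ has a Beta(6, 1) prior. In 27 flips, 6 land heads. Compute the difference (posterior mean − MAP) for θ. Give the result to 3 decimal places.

Posterior: Beta(6+6, 1+21) = Beta(12, 22).
Mode = (12−1)/(12+22−2) = 11/32 = 0.344.
Mean = 12/(12+22) = 12/34 = 0.353.
Difference = 0.353 − 0.344 = 0.009.
Right-skewed posterior ⇒ mode < mean.

0.009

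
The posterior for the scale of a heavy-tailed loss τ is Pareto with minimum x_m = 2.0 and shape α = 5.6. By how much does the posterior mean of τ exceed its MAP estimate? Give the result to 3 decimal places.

The Pareto density is strictly decreasing on [x_m, ∞), so the mode is x_m = 2.000.
Mean = α·x_m/(α−1) = 5.6·2.0/4.6 = 2.435.
Difference = 2.435 − 2.000 = 0.435.

0.435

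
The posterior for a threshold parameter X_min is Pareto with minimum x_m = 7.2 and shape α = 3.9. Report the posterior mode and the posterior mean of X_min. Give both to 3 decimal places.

The Pareto density is strictly decreasing on [x_m, ∞), so the mode is x_m = 7.200.
Mean = α·x_m/(α−1) = 3.9·7.2/2.9 = 9.683.
The posterior is right-skewed, so the mean exceeds the mode.

MAP = 7.200; posterior mean = 9.683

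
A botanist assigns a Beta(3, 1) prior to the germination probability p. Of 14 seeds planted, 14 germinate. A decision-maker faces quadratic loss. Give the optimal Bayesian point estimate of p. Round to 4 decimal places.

0.9444

Posterior: Beta(3+14, 1+0) = Beta(17, 1).
Since β = 1 ≤ 1 and α > 1, the Beta density is monotone increasing on [0,1]; the mode is at 1.
Mean = 17/(17+1) = 0.9444.
Quadratic loss ⇒ the optimal estimator is the posterior mean.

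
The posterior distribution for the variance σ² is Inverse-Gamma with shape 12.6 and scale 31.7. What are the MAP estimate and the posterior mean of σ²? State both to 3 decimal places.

Mode = β/(α+1) = 31.7/13.6 = 2.331.
Mean = β/(α−1) = 31.7/11.6 = 2.733.
Right-skewed posterior ⇒ mode < mean.

MAP = 2.331, posterior mean = 2.733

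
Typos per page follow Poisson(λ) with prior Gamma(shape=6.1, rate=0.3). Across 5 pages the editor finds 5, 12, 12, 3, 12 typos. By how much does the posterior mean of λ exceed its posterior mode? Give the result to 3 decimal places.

0.189

Σ counts = 44. Posterior: Gamma(shape = 6.1+44 = 50.1, rate = 0.3+5 = 5.3).
Mode = (α−1)/β = 49.1/5.3 = 9.264.
Mean = α/β = 50.1/5.3 = 9.453.
Difference = 9.453 − 9.264 = 0.189.
The posterior is right-skewed, so the mean exceeds the mode.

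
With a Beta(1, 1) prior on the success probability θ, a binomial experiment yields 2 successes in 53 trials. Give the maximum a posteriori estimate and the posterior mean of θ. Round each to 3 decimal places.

Posterior: Beta(1+2, 1+51) = Beta(3, 52).
Mode = (3−1)/(3+52−2) = 2/53 = 0.038.
Mean = 3/(3+52) = 3/55 = 0.055.
The posterior is right-skewed, so the mean exceeds the mode.

maximum a posteriori estimate = 0.038, posterior mean = 0.055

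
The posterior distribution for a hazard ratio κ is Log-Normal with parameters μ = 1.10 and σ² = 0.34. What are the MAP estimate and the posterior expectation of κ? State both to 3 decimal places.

Mode = exp(μ − σ²) = exp(0.76) = 2.138.
Mean = exp(μ + σ²/2) = exp(1.270) = 3.561.

MAP: 2.138. Posterior mean: 3.561.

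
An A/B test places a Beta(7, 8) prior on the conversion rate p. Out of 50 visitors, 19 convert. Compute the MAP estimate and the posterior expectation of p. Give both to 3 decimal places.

Posterior: Beta(7+19, 8+31) = Beta(26, 39).
Mode = (26−1)/(26+39−2) = 25/63 = 0.397.
Mean = 26/(26+39) = 26/65 = 0.400.
Mean > mode: the posterior has a right tail.

MAP estimate = 0.397, posterior expectation = 0.400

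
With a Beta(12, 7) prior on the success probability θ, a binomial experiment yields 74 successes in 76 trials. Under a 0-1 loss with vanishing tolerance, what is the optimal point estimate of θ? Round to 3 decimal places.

Posterior: Beta(12+74, 7+2) = Beta(86, 9).
Mode = (86−1)/(86+9−2) = 85/93 = 0.914.
Mean = 86/(86+9) = 86/95 = 0.905.
This is the posterior mode — the MAP estimate.

0.914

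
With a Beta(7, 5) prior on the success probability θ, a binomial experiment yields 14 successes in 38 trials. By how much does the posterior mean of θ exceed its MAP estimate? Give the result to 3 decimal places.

Posterior: Beta(7+14, 5+24) = Beta(21, 29).
Mode = (21−1)/(21+29−2) = 20/48 = 0.417.
Mean = 21/(21+29) = 21/50 = 0.420.
Difference = 0.420 − 0.417 = 0.003.
Right-skewed posterior ⇒ mode < mean.

0.003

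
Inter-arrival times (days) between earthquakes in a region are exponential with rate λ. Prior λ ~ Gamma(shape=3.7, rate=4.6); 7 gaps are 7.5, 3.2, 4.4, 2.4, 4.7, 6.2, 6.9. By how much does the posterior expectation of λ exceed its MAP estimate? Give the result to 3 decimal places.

0.025

Σ times = 35.3. Posterior: Gamma(shape = 3.7+7 = 10.7, rate = 4.6+35.3 = 39.9).
Mode = (α−1)/β = 9.7/39.9 = 0.243.
Mean = α/β = 10.7/39.9 = 0.268.
Difference = 0.268 − 0.243 = 0.025.
Right-skewed posterior ⇒ mode < mean.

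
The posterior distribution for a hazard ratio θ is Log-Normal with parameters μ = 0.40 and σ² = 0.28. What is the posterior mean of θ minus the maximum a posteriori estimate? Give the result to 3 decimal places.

0.589

Mode = exp(μ − σ²) = exp(0.12) = 1.127.
Mean = exp(μ + σ²/2) = exp(0.540) = 1.716.
Difference = 1.716 − 1.127 = 0.589.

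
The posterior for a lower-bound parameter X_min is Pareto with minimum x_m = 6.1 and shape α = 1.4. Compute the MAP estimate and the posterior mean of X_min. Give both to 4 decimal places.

The Pareto density is strictly decreasing on [x_m, ∞), so the mode is x_m = 6.1000.
Mean = α·x_m/(α−1) = 1.4·6.1/0.4 = 21.3500.
Right-skewed posterior ⇒ mode < mean.

MAP: 6.1000. Posterior mean: 21.3500.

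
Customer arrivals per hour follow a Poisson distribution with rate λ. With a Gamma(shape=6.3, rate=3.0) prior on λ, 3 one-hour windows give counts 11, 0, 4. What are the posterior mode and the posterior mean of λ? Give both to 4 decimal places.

Σ counts = 15. Posterior: Gamma(shape = 6.3+15 = 21.3, rate = 3.0+3 = 6.0).
Mode = (α−1)/β = 20.3/6.0 = 3.3833.
Mean = α/β = 21.3/6.0 = 3.5500.
The posterior is right-skewed, so the mean exceeds the mode.

posterior mode = 3.3833, posterior mean = 3.5500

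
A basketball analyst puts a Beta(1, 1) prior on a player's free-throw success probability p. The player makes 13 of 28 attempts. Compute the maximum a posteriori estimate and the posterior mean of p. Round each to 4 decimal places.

MAP = 0.4643; posterior mean = 0.4667

Posterior: Beta(1+13, 1+15) = Beta(14, 16).
Mode = (14−1)/(14+16−2) = 13/28 = 0.4643.
With a flat prior the MAP equals the MLE, 13/28.
Mean = 14/(14+16) = 14/30 = 0.4667.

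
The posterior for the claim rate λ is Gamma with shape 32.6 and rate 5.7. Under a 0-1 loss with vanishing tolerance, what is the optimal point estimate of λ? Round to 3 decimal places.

5.544

Mode = (α−1)/β = 31.6/5.7 = 5.544.
Mean = α/β = 32.6/5.7 = 5.719.
This is the posterior mode — the MAP estimate.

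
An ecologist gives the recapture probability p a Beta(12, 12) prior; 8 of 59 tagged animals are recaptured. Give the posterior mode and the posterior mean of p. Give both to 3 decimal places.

Posterior: Beta(12+8, 12+51) = Beta(20, 63).
Mode = (20−1)/(20+63−2) = 19/81 = 0.235.
Mean = 20/(20+63) = 20/83 = 0.241.
The posterior is right-skewed, so the mean exceeds the mode.

p_MAP = 0.235, E[p|data] = 0.241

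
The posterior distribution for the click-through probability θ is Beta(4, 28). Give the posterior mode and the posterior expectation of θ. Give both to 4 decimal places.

MAP = 0.1000, posterior mean = 0.1250

Mode = (4−1)/(4+28−2) = 3/30 = 0.1000.
Mean = 4/(4+28) = 4/32 = 0.1250.
The posterior is right-skewed, so the mean exceeds the mode.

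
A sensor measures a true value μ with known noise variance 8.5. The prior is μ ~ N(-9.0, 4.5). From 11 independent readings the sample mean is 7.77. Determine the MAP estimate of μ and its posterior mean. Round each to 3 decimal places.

Posterior for μ is Normal. Precision-weighted mean: (1/4.5·-9.0 + 11/8.5·7.77) / (1/4.5 + 11/8.5) = 5.312.
A Normal posterior is symmetric, so mode = mean.

MAP: 5.312. Posterior mean: 5.312.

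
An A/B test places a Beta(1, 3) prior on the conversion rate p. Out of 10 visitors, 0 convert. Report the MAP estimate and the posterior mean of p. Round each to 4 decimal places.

p_MAP = 0.0000, E[p|data] = 0.0714

Posterior: Beta(1+0, 3+10) = Beta(1, 13).
Since α = 1 ≤ 1 and β > 1, the Beta density is monotone decreasing on [0,1]; the mode is at 0.
Mean = 1/(1+13) = 0.0714.
Right-skewed posterior ⇒ mode < mean.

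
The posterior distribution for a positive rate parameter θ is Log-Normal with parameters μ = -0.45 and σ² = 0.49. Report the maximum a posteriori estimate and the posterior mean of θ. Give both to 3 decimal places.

MAP: 0.391. Posterior mean: 0.815.

Mode = exp(μ − σ²) = exp(-0.94) = 0.391.
Mean = exp(μ + σ²/2) = exp(-0.205) = 0.815.
Mean > mode: the posterior has a right tail.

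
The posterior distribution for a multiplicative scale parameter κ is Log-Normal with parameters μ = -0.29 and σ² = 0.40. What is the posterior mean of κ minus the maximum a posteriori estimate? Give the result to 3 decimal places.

0.412

Mode = exp(μ − σ²) = exp(-0.69) = 0.502.
Mean = exp(μ + σ²/2) = exp(-0.090) = 0.914.
Difference = 0.914 − 0.502 = 0.412.
The posterior is right-skewed, so the mean exceeds the mode.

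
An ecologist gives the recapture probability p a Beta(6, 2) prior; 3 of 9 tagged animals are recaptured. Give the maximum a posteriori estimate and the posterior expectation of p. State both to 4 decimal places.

Posterior: Beta(6+3, 2+6) = Beta(9, 8).
Mode = (9−1)/(9+8−2) = 8/15 = 0.5333.
Mean = 9/(9+8) = 9/17 = 0.5294.
The posterior is left-skewed, so the mode exceeds the mean.

MAP = 0.5333, posterior mean = 0.5294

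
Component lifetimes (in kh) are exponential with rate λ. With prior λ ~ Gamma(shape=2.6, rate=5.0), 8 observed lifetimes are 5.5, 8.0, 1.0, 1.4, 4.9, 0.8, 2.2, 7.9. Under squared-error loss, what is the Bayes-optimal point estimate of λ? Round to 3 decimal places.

0.289

Σ times = 31.7. Posterior: Gamma(shape = 2.6+8 = 10.6, rate = 5.0+31.7 = 36.7).
Mode = (α−1)/β = 9.6/36.7 = 0.262.
Mean = α/β = 10.6/36.7 = 0.289.
Squared-error loss ⇒ the optimal estimator is the posterior mean.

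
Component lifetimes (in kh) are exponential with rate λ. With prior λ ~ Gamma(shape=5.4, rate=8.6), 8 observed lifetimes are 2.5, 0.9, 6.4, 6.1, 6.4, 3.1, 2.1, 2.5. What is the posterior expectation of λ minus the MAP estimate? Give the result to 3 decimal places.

Σ times = 30.0. Posterior: Gamma(shape = 5.4+8 = 13.4, rate = 8.6+30.0 = 38.6).
Mode = (α−1)/β = 12.4/38.6 = 0.321.
Mean = α/β = 13.4/38.6 = 0.347.
Difference = 0.347 − 0.321 = 0.026.

0.026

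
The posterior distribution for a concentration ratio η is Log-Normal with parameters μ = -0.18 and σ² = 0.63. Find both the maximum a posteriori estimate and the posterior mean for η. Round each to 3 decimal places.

Mode = exp(μ − σ²) = exp(-0.81) = 0.445.
Mean = exp(μ + σ²/2) = exp(0.135) = 1.145.

η_MAP = 0.445, E[η|data] = 1.145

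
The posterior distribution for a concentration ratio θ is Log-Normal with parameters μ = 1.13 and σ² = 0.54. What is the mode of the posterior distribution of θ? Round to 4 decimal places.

Mode = exp(μ − σ²) = exp(0.59) = 1.8040.
Mean = exp(μ + σ²/2) = exp(1.400) = 4.0552.
This is the posterior mode — the MAP estimate.

1.8040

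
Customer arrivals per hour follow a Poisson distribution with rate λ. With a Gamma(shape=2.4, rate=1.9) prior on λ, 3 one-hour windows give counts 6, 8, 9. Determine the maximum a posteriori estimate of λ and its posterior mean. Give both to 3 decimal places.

MAP = 4.980; posterior mean = 5.184

Σ counts = 23. Posterior: Gamma(shape = 2.4+23 = 25.4, rate = 1.9+3 = 4.9).
Mode = (α−1)/β = 24.4/4.9 = 4.980.
Mean = α/β = 25.4/4.9 = 5.184.
The mean is pulled above the mode by the posterior's right skew.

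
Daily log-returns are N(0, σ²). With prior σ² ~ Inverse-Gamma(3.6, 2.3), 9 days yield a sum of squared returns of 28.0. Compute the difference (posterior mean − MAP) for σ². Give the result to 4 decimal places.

Posterior: Inverse-Gamma(shape = 3.6+9/2 = 8.1, scale = 2.3+28.0/2 = 16.3).
Mode = β/(α+1) = 16.3/9.1 = 1.7912.
Mean = β/(α−1) = 16.3/7.1 = 2.2958.
Difference = 2.2958 − 1.7912 = 0.5046.

0.5046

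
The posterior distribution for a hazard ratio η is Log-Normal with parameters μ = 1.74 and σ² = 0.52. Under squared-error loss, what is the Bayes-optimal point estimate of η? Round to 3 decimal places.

Mode = exp(μ − σ²) = exp(1.22) = 3.387.
Mean = exp(μ + σ²/2) = exp(2.000) = 7.389.
Squared-error loss ⇒ the optimal estimator is the posterior mean.

7.389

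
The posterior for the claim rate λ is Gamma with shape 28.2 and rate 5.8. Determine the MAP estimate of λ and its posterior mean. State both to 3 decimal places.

MAP = 4.690; posterior mean = 4.862

Mode = (α−1)/β = 27.2/5.8 = 4.690.
Mean = α/β = 28.2/5.8 = 4.862.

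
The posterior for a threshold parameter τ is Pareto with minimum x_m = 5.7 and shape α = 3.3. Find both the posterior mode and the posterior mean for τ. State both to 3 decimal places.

posterior mode = 5.700, posterior mean = 8.178

The Pareto density is strictly decreasing on [x_m, ∞), so the mode is x_m = 5.700.
Mean = α·x_m/(α−1) = 3.3·5.7/2.3 = 8.178.
Mean > mode: the posterior has a right tail.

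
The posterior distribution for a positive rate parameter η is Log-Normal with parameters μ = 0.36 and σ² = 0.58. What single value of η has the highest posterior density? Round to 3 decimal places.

Mode = exp(μ − σ²) = exp(-0.22) = 0.803.
Mean = exp(μ + σ²/2) = exp(0.650) = 1.916.
This is the posterior mode — the MAP estimate.

0.803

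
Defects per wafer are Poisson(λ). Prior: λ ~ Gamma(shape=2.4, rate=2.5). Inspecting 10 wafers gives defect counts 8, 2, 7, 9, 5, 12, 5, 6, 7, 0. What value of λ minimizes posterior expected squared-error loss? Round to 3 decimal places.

Σ counts = 61. Posterior: Gamma(shape = 2.4+61 = 63.4, rate = 2.5+10 = 12.5).
Mode = (α−1)/β = 62.4/12.5 = 4.992.
Mean = α/β = 63.4/12.5 = 5.072.
Squared-error loss ⇒ the optimal estimator is the posterior mean.

5.072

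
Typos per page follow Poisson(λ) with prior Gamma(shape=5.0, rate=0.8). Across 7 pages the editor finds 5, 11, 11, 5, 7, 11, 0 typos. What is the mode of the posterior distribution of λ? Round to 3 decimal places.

6.923

Σ counts = 50. Posterior: Gamma(shape = 5.0+50 = 55.0, rate = 0.8+7 = 7.8).
Mode = (α−1)/β = 54.0/7.8 = 6.923.
Mean = α/β = 55.0/7.8 = 7.051.
This is the posterior mode — the MAP estimate.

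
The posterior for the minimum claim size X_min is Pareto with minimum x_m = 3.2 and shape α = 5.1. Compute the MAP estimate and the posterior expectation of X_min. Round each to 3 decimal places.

The Pareto density is strictly decreasing on [x_m, ∞), so the mode is x_m = 3.200.
Mean = α·x_m/(α−1) = 5.1·3.2/4.1 = 3.980.

MAP estimate = 3.200, posterior expectation = 3.980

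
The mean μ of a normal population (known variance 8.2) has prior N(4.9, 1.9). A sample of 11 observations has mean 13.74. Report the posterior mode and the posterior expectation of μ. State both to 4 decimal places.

Posterior for μ is Normal. Precision-weighted mean: (1/1.9·4.9 + 11/8.2·13.74) / (1/1.9 + 11/8.2) = 11.2490.
A Normal posterior is symmetric, so mode = mean.

μ_MAP = 11.2490, E[μ|data] = 11.2490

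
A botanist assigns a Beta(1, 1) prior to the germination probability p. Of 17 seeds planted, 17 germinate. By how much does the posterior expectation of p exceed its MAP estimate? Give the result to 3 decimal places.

Posterior: Beta(1+17, 1+0) = Beta(18, 1).
Since β = 1 ≤ 1 and α > 1, the Beta density is monotone increasing on [0,1]; the mode is at 1.
Mean = 18/(18+1) = 0.947.
Difference = 0.947 − 1.000 = -0.053.

-0.053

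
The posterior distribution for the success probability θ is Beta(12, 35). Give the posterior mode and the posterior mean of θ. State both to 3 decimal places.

Mode = (12−1)/(12+35−2) = 11/45 = 0.244.
Mean = 12/(12+35) = 12/47 = 0.255.

θ_MAP = 0.244, E[θ|data] = 0.255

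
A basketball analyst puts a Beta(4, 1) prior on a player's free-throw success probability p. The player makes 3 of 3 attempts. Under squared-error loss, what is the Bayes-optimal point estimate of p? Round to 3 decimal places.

0.875

Posterior: Beta(4+3, 1+0) = Beta(7, 1).
Since β = 1 ≤ 1 and α > 1, the Beta density is monotone increasing on [0,1]; the mode is at 1.
Mean = 7/(7+1) = 0.875.
Squared-error loss ⇒ the optimal estimator is the posterior mean.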